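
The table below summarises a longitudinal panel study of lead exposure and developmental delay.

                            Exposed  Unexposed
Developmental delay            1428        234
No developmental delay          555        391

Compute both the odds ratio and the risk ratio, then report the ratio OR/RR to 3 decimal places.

Reading the table with exposure as columns: a = 1428 (Exposed, case), b = 555 (Exposed, non-case), c = 234 (Unexposed, case), d = 391.
OR = (1428·391)/(555·234) = 558348/129870 = 4.29928
Risk in exposed = 1428/1983 = 0.72012; risk in unexposed = 234/625 = 0.37440; RR = 1.92340
OR/RR = 4.29928 / 1.92340 = 2.23525
The outcome is not rare, so the OR lies further from 1 than the RR.

2.235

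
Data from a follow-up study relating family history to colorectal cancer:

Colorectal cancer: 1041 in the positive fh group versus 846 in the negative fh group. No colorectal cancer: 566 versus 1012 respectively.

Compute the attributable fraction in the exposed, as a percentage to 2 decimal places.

29.71

From the description: a = 1041, b = 566, c = 846, d = 1012.
Risk in exposed = 1041/1607 = 0.64779; risk in unexposed = 846/1858 = 0.45533.
RR = 0.64779/0.45533 = 1.42269
AR% = (RR − 1)/RR × 100 = (1.42269 − 1)/1.42269 × 100 = 29.7106%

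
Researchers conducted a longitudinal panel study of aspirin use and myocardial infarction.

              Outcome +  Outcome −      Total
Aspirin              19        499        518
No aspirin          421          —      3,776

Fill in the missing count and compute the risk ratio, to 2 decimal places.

The missing cell is in the unexposed row: 3776 − 421 = 3355.
So a = 19, b = 499, c = 421, d = 3355.
RR = [a/(a+b)] / [c/(c+d)] = (19/518) / (421/3776) = 0.03668/0.11149 = 0.32898

0.33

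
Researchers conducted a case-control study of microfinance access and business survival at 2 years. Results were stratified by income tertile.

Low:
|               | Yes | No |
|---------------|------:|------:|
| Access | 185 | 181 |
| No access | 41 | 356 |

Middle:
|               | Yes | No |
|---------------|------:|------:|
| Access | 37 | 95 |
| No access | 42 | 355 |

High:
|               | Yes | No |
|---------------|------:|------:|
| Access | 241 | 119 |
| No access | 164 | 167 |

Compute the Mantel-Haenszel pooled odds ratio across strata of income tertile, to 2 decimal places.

OR_MH = Σ(aᵢdᵢ/nᵢ) / Σ(bᵢcᵢ/nᵢ), where nᵢ is the stratum total.
Stratum 1 (Low): n = 763; a·d/n = 185·356/763 = 86.3172; b·c/n = 181·41/763 = 9.7261
Stratum 2 (Middle): n = 529; a·d/n = 37·355/529 = 24.8299; b·c/n = 95·42/529 = 7.5425
Stratum 3 (High): n = 691; a·d/n = 241·167/691 = 58.2446; b·c/n = 119·164/691 = 28.2431
OR_MH = (86.3172 + 24.8299 + 58.2446) / (9.7261 + 7.5425 + 28.2431) = 169.3916 / 45.5117 = 3.72193

3.72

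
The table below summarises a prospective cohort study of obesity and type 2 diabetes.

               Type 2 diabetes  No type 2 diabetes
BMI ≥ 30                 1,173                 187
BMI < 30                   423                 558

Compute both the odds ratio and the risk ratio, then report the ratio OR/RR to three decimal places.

4.137

Cells: a = 1173, b = 187, c = 423, d = 558.
OR = (1173·558)/(187·423) = 654534/79101 = 8.27466
Risk in exposed = 1173/1360 = 0.86250; risk in unexposed = 423/981 = 0.43119; RR = 2.00027
OR/RR = 8.27466 / 2.00027 = 4.13678
The outcome is not rare, so the OR lies further from 1 than the RR.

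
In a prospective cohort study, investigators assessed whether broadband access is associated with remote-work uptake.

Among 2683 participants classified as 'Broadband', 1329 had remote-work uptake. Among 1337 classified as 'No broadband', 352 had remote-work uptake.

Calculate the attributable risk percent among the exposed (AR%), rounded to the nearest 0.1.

46.8

From the description: a = 1329, b = 1354, c = 352, d = 985.
Risk in exposed = 1329/2683 = 0.49534; risk in unexposed = 352/1337 = 0.26328.
RR = 0.49534/0.26328 = 1.88145
AR% = (RR − 1)/RR × 100 = (1.88145 − 1)/1.88145 × 100 = 46.8495%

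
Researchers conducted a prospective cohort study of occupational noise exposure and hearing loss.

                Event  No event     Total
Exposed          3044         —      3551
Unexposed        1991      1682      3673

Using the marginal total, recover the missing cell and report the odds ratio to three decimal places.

5.072

The missing cell is in the exposed row: 3551 − 3044 = 507.
So a = 3044, b = 507, c = 1991, d = 1682.
OR = (a·d)/(b·c) = (3044 × 1682) / (507 × 1991) = 5120008 / 1009437 = 5.07214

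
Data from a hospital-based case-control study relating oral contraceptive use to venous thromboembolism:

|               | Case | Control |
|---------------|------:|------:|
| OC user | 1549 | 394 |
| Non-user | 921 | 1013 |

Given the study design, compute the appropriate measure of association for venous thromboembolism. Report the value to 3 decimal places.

Cells: a = 1549, b = 394, c = 921, d = 1013.
This is a hospital-based case-control study: participants were sampled on outcome status, so risks in the source population cannot be estimated directly — relative risk is not valid here. The odds ratio is the appropriate measure.
OR = (a·d)/(b·c) = (1549 × 1013) / (394 × 921) = 1569137 / 362874 = 4.32419

4.324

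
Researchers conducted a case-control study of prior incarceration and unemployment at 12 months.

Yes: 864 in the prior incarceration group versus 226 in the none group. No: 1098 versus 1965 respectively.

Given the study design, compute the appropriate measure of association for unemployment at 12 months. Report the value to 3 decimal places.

6.842

From the description: a = 864, b = 1098, c = 226, d = 1965.
This is a case-control study: participants were sampled on outcome status, so risks in the source population cannot be estimated directly — relative risk is not valid here. The odds ratio is the appropriate measure.
OR = (a·d)/(b·c) = (864 × 1965) / (1098 × 226) = 1697760 / 248148 = 6.84172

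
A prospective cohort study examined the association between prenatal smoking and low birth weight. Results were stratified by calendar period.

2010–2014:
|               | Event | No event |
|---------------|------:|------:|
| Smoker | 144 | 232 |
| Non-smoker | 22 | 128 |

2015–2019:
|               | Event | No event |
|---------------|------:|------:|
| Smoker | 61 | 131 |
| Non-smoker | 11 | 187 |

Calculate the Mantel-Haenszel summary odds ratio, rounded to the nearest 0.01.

4.80

OR_MH = Σ(aᵢdᵢ/nᵢ) / Σ(bᵢcᵢ/nᵢ), where nᵢ is the stratum total.
Stratum 1 (2010–2014): n = 526; a·d/n = 144·128/526 = 35.0418; b·c/n = 232·22/526 = 9.7034
Stratum 2 (2015–2019): n = 390; a·d/n = 61·187/390 = 29.2487; b·c/n = 131·11/390 = 3.6949
OR_MH = (35.0418 + 29.2487) / (9.7034 + 3.6949) = 64.2905 / 13.3983 = 4.79841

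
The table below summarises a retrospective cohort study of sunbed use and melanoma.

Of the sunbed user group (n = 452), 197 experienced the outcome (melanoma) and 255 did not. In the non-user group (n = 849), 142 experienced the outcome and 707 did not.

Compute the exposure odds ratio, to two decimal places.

From the description: a = 197, b = 255, c = 142, d = 707.
OR = (a·d)/(b·c) = (197 × 707) / (255 × 142) = 139279 / 36210 = 3.84642
The odds of melanoma are about 3.85 times as high in the sunbed user group.

3.85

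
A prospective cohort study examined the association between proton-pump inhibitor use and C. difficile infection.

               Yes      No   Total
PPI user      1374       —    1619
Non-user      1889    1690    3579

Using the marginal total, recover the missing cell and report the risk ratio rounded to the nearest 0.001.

The missing cell is in the exposed row: 1619 − 1374 = 245.
So a = 1374, b = 245, c = 1889, d = 1690.
RR = [a/(a+b)] / [c/(c+d)] = (1374/1619) / (1889/3579) = 0.84867/0.52780 = 1.60794

1.608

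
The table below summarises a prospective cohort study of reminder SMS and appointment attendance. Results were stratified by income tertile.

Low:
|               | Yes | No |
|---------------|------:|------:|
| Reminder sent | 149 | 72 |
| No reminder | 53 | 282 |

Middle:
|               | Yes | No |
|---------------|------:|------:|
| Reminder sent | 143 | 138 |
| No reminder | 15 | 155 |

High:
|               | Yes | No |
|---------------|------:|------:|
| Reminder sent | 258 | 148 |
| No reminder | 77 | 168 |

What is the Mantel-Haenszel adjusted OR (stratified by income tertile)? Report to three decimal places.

OR_MH = Σ(aᵢdᵢ/nᵢ) / Σ(bᵢcᵢ/nᵢ), where nᵢ is the stratum total.
Stratum 1 (Low): n = 556; a·d/n = 149·282/556 = 75.5719; b·c/n = 72·53/556 = 6.8633
Stratum 2 (Middle): n = 451; a·d/n = 143·155/451 = 49.1463; b·c/n = 138·15/451 = 4.5898
Stratum 3 (High): n = 651; a·d/n = 258·168/651 = 66.5806; b·c/n = 148·77/651 = 17.5054
OR_MH = (75.5719 + 49.1463 + 66.5806) / (6.8633 + 4.5898 + 17.5054) = 191.2989 / 28.9585 = 6.60597

6.606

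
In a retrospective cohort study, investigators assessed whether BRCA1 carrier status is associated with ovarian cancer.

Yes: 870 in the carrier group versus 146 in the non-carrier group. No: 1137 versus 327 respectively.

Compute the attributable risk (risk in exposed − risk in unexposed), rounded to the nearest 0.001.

0.125

From the description: a = 870, b = 1137, c = 146, d = 327.
Risk in exposed = 870/2007 = 0.433483; risk in unexposed = 146/473 = 0.308668.
Risk difference = 0.433483 − 0.308668 = 0.124815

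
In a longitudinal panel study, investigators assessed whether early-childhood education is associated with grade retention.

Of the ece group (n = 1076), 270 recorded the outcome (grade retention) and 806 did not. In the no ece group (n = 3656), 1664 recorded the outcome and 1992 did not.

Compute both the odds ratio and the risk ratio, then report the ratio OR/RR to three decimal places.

From the description: a = 270, b = 806, c = 1664, d = 1992.
OR = (270·1992)/(806·1664) = 537840/1341184 = 0.40102
Risk in exposed = 270/1076 = 0.25093; risk in unexposed = 1664/3656 = 0.45514; RR = 0.55132
OR/RR = 0.40102 / 0.55132 = 0.72738
The outcome is not rare, so the OR lies further from 1 than the RR.

0.727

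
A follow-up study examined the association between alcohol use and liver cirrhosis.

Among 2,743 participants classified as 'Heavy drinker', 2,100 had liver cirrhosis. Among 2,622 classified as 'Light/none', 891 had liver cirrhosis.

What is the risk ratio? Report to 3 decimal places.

2.253

From the description: a = 2100, b = 643, c = 891, d = 1731.
Risk in exposed = 2100/2743 = 0.76559; risk in unexposed = 891/2622 = 0.33982.
RR = 0.76559 / 0.33982 = 2.25293
The risk among the exposed is 2.25 times that among the unexposed.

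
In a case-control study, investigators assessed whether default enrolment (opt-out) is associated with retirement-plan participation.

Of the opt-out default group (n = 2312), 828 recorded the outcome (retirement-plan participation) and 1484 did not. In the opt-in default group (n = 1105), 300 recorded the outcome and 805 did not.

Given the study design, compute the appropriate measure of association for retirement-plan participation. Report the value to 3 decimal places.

From the description: a = 828, b = 1484, c = 300, d = 805.
This is a case-control study: participants were sampled on outcome status, so risks in the source population cannot be estimated directly — relative risk is not valid here. The odds ratio is the appropriate measure.
OR = (a·d)/(b·c) = (828 × 805) / (1484 × 300) = 666540 / 445200 = 1.49717

1.497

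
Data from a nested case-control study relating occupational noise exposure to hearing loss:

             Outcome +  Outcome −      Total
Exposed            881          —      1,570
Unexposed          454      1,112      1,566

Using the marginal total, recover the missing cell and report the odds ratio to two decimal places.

The missing cell is in the exposed row: 1570 − 881 = 689.
So a = 881, b = 689, c = 454, d = 1112.
OR = (a·d)/(b·c) = (881 × 1112) / (689 × 454) = 979672 / 312806 = 3.13188

3.13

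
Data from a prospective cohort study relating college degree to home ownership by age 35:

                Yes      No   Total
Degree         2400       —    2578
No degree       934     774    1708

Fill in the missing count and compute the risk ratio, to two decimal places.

The missing cell is in the exposed row: 2578 − 2400 = 178.
So a = 2400, b = 178, c = 934, d = 774.
RR = [a/(a+b)] / [c/(c+d)] = (2400/2578) / (934/1708) = 0.93095/0.54684 = 1.70243

1.70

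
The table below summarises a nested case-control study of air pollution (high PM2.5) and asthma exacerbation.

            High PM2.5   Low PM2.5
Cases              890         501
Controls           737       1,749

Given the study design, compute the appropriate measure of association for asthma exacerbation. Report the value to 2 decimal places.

4.22

Reading the table with exposure as columns: a = 890 (High PM2.5, case), b = 737 (High PM2.5, non-case), c = 501 (Low PM2.5, case), d = 1749.
This is a nested case-control study: participants were sampled on outcome status, so risks in the source population cannot be estimated directly — relative risk is not valid here. The odds ratio is the appropriate measure.
OR = (a·d)/(b·c) = (890 × 1749) / (737 × 501) = 1556610 / 369237 = 4.21575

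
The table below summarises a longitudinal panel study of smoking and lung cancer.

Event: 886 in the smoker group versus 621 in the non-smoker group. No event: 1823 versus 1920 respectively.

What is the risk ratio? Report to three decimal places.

From the description: a = 886, b = 1823, c = 621, d = 1920.
Risk in exposed = 886/2709 = 0.32706; risk in unexposed = 621/2541 = 0.24439.
RR = 0.32706 / 0.24439 = 1.33825
The risk among the exposed is 1.34 times that among the unexposed.

1.338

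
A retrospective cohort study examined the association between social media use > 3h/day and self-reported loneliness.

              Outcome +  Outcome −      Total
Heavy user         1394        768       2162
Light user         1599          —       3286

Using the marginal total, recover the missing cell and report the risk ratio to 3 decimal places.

1.325

The missing cell is in the unexposed row: 3286 − 1599 = 1687.
So a = 1394, b = 768, c = 1599, d = 1687.
RR = [a/(a+b)] / [c/(c+d)] = (1394/2162) / (1599/3286) = 0.64477/0.48661 = 1.32503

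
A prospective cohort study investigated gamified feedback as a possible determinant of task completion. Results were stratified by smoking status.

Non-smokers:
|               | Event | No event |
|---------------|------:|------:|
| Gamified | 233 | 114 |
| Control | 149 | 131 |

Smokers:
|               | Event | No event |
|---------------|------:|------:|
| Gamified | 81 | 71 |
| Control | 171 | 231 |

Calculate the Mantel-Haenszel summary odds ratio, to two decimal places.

OR_MH = Σ(aᵢdᵢ/nᵢ) / Σ(bᵢcᵢ/nᵢ), where nᵢ is the stratum total.
Stratum 1 (Non-smokers): n = 627; a·d/n = 233·131/627 = 48.6810; b·c/n = 114·149/627 = 27.0909
Stratum 2 (Smokers): n = 554; a·d/n = 81·231/554 = 33.7744; b·c/n = 71·171/554 = 21.9152
OR_MH = (48.6810 + 33.7744) / (27.0909 + 21.9152) = 82.4554 / 49.0061 = 1.68255

1.68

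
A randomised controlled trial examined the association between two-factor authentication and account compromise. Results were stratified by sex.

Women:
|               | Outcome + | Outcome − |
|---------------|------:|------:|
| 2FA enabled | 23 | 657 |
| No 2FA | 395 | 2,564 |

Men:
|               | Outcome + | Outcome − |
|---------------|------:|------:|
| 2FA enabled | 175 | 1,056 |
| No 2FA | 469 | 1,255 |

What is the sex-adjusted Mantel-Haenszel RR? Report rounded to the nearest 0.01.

RR_MH = Σ(aᵢ·n₀ᵢ/nᵢ) / Σ(cᵢ·n₁ᵢ/nᵢ), with n₁ᵢ = aᵢ+bᵢ (exposed), n₀ᵢ = cᵢ+dᵢ (unexposed), nᵢ = n₁ᵢ+n₀ᵢ.
Stratum 1 (Women): n₁ = 680, n₀ = 2959, n = 3639; a·n₀/n = 23·2959/3639 = 18.7021; c·n₁/n = 395·680/3639 = 73.8115
Stratum 2 (Men): n₁ = 1231, n₀ = 1724, n = 2955; a·n₀/n = 175·1724/2955 = 102.0981; c·n₁/n = 469·1231/2955 = 195.3770
RR_MH = (18.7021 + 102.0981) / (73.8115 + 195.3770) = 120.8003 / 269.1885 = 0.44876

0.45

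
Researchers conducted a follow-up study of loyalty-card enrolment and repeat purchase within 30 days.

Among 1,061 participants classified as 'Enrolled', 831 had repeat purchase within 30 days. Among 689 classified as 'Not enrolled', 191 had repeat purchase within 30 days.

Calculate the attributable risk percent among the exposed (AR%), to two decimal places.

From the description: a = 831, b = 230, c = 191, d = 498.
Risk in exposed = 831/1061 = 0.78322; risk in unexposed = 191/689 = 0.27721.
RR = 0.78322/0.27721 = 2.82535
AR% = (RR − 1)/RR × 100 = (2.82535 − 1)/2.82535 × 100 = 64.6061%

64.61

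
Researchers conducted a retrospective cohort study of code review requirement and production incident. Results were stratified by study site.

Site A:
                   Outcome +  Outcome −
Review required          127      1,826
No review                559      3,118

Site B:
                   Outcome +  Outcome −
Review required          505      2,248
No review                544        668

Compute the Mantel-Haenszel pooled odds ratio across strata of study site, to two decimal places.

0.32

OR_MH = Σ(aᵢdᵢ/nᵢ) / Σ(bᵢcᵢ/nᵢ), where nᵢ is the stratum total.
Stratum 1 (Site A): n = 5630; a·d/n = 127·3118/5630 = 70.3350; b·c/n = 1826·559/5630 = 181.3027
Stratum 2 (Site B): n = 3965; a·d/n = 505·668/3965 = 85.0794; b·c/n = 2248·544/3965 = 308.4267
OR_MH = (70.3350 + 85.0794) / (181.3027 + 308.4267) = 155.4144 / 489.7294 = 0.31735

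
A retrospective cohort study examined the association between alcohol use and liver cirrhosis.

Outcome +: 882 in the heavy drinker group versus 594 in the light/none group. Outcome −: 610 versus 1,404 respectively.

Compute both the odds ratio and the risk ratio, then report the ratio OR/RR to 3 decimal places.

From the description: a = 882, b = 610, c = 594, d = 1404.
OR = (882·1404)/(610·594) = 1238328/362340 = 3.41759
Risk in exposed = 882/1492 = 0.59115; risk in unexposed = 594/1998 = 0.29730; RR = 1.98842
OR/RR = 3.41759 / 1.98842 = 1.71874
The outcome is not rare, so the OR lies further from 1 than the RR.

1.719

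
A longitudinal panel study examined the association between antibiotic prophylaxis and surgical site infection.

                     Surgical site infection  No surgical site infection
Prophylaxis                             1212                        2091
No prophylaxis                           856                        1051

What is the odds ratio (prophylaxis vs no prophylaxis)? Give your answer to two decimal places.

Cells: a = 1212, b = 2091, c = 856, d = 1051.
OR = (a·d)/(b·c) = (1212 × 1051) / (2091 × 856) = 1273812 / 1789896 = 0.71167
Exposure is associated with lower odds of surgical site infection (OR = 0.71 < 1).

0.71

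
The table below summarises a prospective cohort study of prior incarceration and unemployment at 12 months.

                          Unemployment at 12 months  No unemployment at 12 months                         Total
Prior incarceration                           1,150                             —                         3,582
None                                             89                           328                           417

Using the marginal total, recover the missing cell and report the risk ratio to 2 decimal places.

1.50

The missing cell is in the exposed row: 3582 − 1150 = 2432.
So a = 1150, b = 2432, c = 89, d = 328.
RR = [a/(a+b)] / [c/(c+d)] = (1150/3582) / (89/417) = 0.32105/0.21343 = 1.50424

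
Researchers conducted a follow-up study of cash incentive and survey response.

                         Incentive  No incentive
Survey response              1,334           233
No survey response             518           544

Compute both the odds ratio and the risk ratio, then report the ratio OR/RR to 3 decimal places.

Reading the table with exposure as columns: a = 1334 (Incentive, case), b = 518 (Incentive, non-case), c = 233 (No incentive, case), d = 544.
OR = (1334·544)/(518·233) = 725696/120694 = 6.01269
Risk in exposed = 1334/1852 = 0.72030; risk in unexposed = 233/777 = 0.29987; RR = 2.40204
OR/RR = 6.01269 / 2.40204 = 2.50316
The outcome is not rare, so the OR lies further from 1 than the RR.

2.503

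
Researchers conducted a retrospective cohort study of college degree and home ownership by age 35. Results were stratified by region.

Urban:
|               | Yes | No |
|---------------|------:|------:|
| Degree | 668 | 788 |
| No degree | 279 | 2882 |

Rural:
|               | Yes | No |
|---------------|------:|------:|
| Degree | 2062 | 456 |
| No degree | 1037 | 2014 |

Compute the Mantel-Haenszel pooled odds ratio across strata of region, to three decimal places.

8.773

OR_MH = Σ(aᵢdᵢ/nᵢ) / Σ(bᵢcᵢ/nᵢ), where nᵢ is the stratum total.
Stratum 1 (Urban): n = 4617; a·d/n = 668·2882/4617 = 416.9755; b·c/n = 788·279/4617 = 47.6179
Stratum 2 (Rural): n = 5569; a·d/n = 2062·2014/5569 = 745.7116; b·c/n = 456·1037/5569 = 84.9115
OR_MH = (416.9755 + 745.7116) / (47.6179 + 84.9115) = 1162.6871 / 132.5294 = 8.77305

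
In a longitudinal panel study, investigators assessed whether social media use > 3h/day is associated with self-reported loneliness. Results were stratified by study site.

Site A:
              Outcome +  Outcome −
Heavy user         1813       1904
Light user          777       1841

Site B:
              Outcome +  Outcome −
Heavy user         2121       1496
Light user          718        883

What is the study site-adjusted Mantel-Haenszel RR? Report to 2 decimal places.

1.47

RR_MH = Σ(aᵢ·n₀ᵢ/nᵢ) / Σ(cᵢ·n₁ᵢ/nᵢ), with n₁ᵢ = aᵢ+bᵢ (exposed), n₀ᵢ = cᵢ+dᵢ (unexposed), nᵢ = n₁ᵢ+n₀ᵢ.
Stratum 1 (Site A): n₁ = 3717, n₀ = 2618, n = 6335; a·n₀/n = 1813·2618/6335 = 749.2398; c·n₁/n = 777·3717/6335 = 455.8972
Stratum 2 (Site B): n₁ = 3617, n₀ = 1601, n = 5218; a·n₀/n = 2121·1601/5218 = 650.7706; c·n₁/n = 718·3617/5218 = 497.7014
RR_MH = (749.2398 + 650.7706) / (455.8972 + 497.7014) = 1400.0104 / 953.5987 = 1.46813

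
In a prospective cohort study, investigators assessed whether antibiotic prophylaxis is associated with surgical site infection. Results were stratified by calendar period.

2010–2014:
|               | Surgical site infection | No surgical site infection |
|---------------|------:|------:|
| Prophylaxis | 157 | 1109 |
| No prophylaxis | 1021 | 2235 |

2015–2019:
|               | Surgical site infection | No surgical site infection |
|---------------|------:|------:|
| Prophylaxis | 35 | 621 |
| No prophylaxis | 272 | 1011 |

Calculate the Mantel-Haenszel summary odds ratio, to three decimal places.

0.284

OR_MH = Σ(aᵢdᵢ/nᵢ) / Σ(bᵢcᵢ/nᵢ), where nᵢ is the stratum total.
Stratum 1 (2010–2014): n = 4522; a·d/n = 157·2235/4522 = 77.5973; b·c/n = 1109·1021/4522 = 250.3956
Stratum 2 (2015–2019): n = 1939; a·d/n = 35·1011/1939 = 18.2491; b·c/n = 621·272/1939 = 87.1129
OR_MH = (77.5973 + 18.2491) / (250.3956 + 87.1129) = 95.8464 / 337.5086 = 0.28398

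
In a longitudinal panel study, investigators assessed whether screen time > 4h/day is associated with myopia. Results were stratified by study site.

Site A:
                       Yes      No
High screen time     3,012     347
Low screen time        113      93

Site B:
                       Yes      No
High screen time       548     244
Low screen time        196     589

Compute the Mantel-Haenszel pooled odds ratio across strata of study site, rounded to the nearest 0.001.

6.854

OR_MH = Σ(aᵢdᵢ/nᵢ) / Σ(bᵢcᵢ/nᵢ), where nᵢ is the stratum total.
Stratum 1 (Site A): n = 3565; a·d/n = 3012·93/3565 = 78.5739; b·c/n = 347·113/3565 = 10.9989
Stratum 2 (Site B): n = 1577; a·d/n = 548·589/1577 = 204.6747; b·c/n = 244·196/1577 = 30.3259
OR_MH = (78.5739 + 204.6747) / (10.9989 + 30.3259) = 283.2486 / 41.3248 = 6.85420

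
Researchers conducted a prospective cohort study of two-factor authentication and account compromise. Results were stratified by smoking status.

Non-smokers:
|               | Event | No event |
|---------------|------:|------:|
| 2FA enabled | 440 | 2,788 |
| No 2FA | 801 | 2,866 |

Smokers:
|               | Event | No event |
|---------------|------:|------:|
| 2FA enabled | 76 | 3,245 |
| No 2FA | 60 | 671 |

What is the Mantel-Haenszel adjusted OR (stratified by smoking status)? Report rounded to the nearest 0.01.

0.53

OR_MH = Σ(aᵢdᵢ/nᵢ) / Σ(bᵢcᵢ/nᵢ), where nᵢ is the stratum total.
Stratum 1 (Non-smokers): n = 6895; a·d/n = 440·2866/6895 = 182.8920; b·c/n = 2788·801/6895 = 323.8851
Stratum 2 (Smokers): n = 4052; a·d/n = 76·671/4052 = 12.5854; b·c/n = 3245·60/4052 = 48.0503
OR_MH = (182.8920 + 12.5854) / (323.8851 + 48.0503) = 195.4773 / 371.9355 = 0.52557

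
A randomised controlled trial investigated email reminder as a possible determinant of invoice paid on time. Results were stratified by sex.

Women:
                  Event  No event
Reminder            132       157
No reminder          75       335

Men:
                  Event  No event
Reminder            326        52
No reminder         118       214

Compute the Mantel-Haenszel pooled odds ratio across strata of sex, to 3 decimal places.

OR_MH = Σ(aᵢdᵢ/nᵢ) / Σ(bᵢcᵢ/nᵢ), where nᵢ is the stratum total.
Stratum 1 (Women): n = 699; a·d/n = 132·335/699 = 63.2618; b·c/n = 157·75/699 = 16.8455
Stratum 2 (Men): n = 710; a·d/n = 326·214/710 = 98.2592; b·c/n = 52·118/710 = 8.6423
OR_MH = (63.2618 + 98.2592) / (16.8455 + 8.6423) = 161.5210 / 25.4877 = 6.33720

6.337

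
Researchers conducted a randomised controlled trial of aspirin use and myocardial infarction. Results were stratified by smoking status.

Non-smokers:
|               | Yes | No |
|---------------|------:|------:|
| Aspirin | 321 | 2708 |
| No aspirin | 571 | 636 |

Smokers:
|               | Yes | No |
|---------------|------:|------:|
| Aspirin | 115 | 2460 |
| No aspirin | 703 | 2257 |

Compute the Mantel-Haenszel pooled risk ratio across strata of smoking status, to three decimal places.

RR_MH = Σ(aᵢ·n₀ᵢ/nᵢ) / Σ(cᵢ·n₁ᵢ/nᵢ), with n₁ᵢ = aᵢ+bᵢ (exposed), n₀ᵢ = cᵢ+dᵢ (unexposed), nᵢ = n₁ᵢ+n₀ᵢ.
Stratum 1 (Non-smokers): n₁ = 3029, n₀ = 1207, n = 4236; a·n₀/n = 321·1207/4236 = 91.4653; c·n₁/n = 571·3029/4236 = 408.3000
Stratum 2 (Smokers): n₁ = 2575, n₀ = 2960, n = 5535; a·n₀/n = 115·2960/5535 = 61.4995; c·n₁/n = 703·2575/5535 = 327.0506
RR_MH = (91.4653 + 61.4995) / (408.3000 + 327.0506) = 152.9648 / 735.3506 = 0.20802

0.208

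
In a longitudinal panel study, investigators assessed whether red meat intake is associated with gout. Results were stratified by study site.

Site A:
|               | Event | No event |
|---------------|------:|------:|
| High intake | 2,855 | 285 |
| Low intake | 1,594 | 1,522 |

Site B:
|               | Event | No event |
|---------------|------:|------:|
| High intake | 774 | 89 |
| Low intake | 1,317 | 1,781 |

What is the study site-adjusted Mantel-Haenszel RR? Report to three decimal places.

1.865

RR_MH = Σ(aᵢ·n₀ᵢ/nᵢ) / Σ(cᵢ·n₁ᵢ/nᵢ), with n₁ᵢ = aᵢ+bᵢ (exposed), n₀ᵢ = cᵢ+dᵢ (unexposed), nᵢ = n₁ᵢ+n₀ᵢ.
Stratum 1 (Site A): n₁ = 3140, n₀ = 3116, n = 6256; a·n₀/n = 2855·3116/6256 = 1422.0237; c·n₁/n = 1594·3140/6256 = 800.0575
Stratum 2 (Site B): n₁ = 863, n₀ = 3098, n = 3961; a·n₀/n = 774·3098/3961 = 605.3653; c·n₁/n = 1317·863/3961 = 286.9404
RR_MH = (1422.0237 + 605.3653) / (800.0575 + 286.9404) = 2027.3890 / 1086.9980 = 1.86513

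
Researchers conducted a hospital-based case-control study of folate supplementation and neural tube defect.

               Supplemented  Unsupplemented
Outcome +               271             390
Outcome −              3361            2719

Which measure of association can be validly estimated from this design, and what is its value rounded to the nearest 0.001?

0.562

Reading the table with exposure as columns: a = 271 (Supplemented, case), b = 3361 (Supplemented, non-case), c = 390 (Unsupplemented, case), d = 2719.
This is a hospital-based case-control study: participants were sampled on outcome status, so risks in the source population cannot be estimated directly — relative risk is not valid here. The odds ratio is the appropriate measure.
OR = (a·d)/(b·c) = (271 × 2719) / (3361 × 390) = 736849 / 1310790 = 0.56214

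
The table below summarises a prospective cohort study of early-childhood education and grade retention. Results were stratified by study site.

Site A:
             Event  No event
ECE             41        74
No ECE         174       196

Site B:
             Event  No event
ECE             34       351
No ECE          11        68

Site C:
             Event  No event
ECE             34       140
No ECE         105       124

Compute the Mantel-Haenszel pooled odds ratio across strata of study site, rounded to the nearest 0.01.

OR_MH = Σ(aᵢdᵢ/nᵢ) / Σ(bᵢcᵢ/nᵢ), where nᵢ is the stratum total.
Stratum 1 (Site A): n = 485; a·d/n = 41·196/485 = 16.5691; b·c/n = 74·174/485 = 26.5485
Stratum 2 (Site B): n = 464; a·d/n = 34·68/464 = 4.9828; b·c/n = 351·11/464 = 8.3211
Stratum 3 (Site C): n = 403; a·d/n = 34·124/403 = 10.4615; b·c/n = 140·105/403 = 36.4764
OR_MH = (16.5691 + 4.9828 + 10.4615) / (26.5485 + 8.3211 + 36.4764) = 32.0134 / 71.3460 = 0.44871

0.45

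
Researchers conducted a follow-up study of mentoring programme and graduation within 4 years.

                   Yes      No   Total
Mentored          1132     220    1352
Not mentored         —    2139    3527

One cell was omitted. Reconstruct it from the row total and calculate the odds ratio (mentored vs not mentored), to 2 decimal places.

The missing cell is in the unexposed row: 3527 − 2139 = 1388.
So a = 1132, b = 220, c = 1388, d = 2139.
OR = (a·d)/(b·c) = (1132 × 2139) / (220 × 1388) = 2421348 / 305360 = 7.92949

7.93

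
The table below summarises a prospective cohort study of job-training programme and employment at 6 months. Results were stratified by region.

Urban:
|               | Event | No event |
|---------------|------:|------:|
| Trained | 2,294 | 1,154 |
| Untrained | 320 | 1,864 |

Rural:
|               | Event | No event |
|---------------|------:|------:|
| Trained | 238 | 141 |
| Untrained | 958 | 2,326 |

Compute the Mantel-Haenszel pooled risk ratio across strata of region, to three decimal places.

3.738

RR_MH = Σ(aᵢ·n₀ᵢ/nᵢ) / Σ(cᵢ·n₁ᵢ/nᵢ), with n₁ᵢ = aᵢ+bᵢ (exposed), n₀ᵢ = cᵢ+dᵢ (unexposed), nᵢ = n₁ᵢ+n₀ᵢ.
Stratum 1 (Urban): n₁ = 3448, n₀ = 2184, n = 5632; a·n₀/n = 2294·2184/5632 = 889.5767; c·n₁/n = 320·3448/5632 = 195.9091
Stratum 2 (Rural): n₁ = 379, n₀ = 3284, n = 3663; a·n₀/n = 238·3284/3663 = 213.3748; c·n₁/n = 958·379/3663 = 99.1215
RR_MH = (889.5767 + 213.3748) / (195.9091 + 99.1215) = 1102.9515 / 295.0306 = 3.73843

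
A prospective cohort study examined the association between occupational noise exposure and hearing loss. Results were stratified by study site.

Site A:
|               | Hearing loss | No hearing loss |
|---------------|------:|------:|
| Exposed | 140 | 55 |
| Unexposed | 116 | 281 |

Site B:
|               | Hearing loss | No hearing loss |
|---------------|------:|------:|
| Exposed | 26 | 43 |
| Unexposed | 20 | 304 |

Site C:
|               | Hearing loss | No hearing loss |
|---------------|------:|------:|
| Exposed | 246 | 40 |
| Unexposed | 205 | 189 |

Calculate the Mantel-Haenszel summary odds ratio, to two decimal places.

OR_MH = Σ(aᵢdᵢ/nᵢ) / Σ(bᵢcᵢ/nᵢ), where nᵢ is the stratum total.
Stratum 1 (Site A): n = 592; a·d/n = 140·281/592 = 66.4527; b·c/n = 55·116/592 = 10.7770
Stratum 2 (Site B): n = 393; a·d/n = 26·304/393 = 20.1120; b·c/n = 43·20/393 = 2.1883
Stratum 3 (Site C): n = 680; a·d/n = 246·189/680 = 68.3735; b·c/n = 40·205/680 = 12.0588
OR_MH = (66.4527 + 20.1120 + 68.3735) / (10.7770 + 2.1883 + 12.0588) = 154.9382 / 25.0241 = 6.19155

6.19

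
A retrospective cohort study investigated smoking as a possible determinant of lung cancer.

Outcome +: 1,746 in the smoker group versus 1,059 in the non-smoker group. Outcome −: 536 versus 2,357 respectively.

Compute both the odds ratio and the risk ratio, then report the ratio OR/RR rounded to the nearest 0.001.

From the description: a = 1746, b = 536, c = 1059, d = 2357.
OR = (1746·2357)/(536·1059) = 4115322/567624 = 7.25008
Risk in exposed = 1746/2282 = 0.76512; risk in unexposed = 1059/3416 = 0.31001; RR = 2.46803
OR/RR = 7.25008 / 2.46803 = 2.93760
The outcome is not rare, so the OR lies further from 1 than the RR.

2.938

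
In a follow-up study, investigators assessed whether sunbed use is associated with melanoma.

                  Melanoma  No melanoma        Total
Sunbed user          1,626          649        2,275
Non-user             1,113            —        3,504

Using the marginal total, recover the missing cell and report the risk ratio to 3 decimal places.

The missing cell is in the unexposed row: 3504 − 1113 = 2391.
So a = 1626, b = 649, c = 1113, d = 2391.
RR = [a/(a+b)] / [c/(c+d)] = (1626/2275) / (1113/3504) = 0.71473/0.31764 = 2.25013

2.250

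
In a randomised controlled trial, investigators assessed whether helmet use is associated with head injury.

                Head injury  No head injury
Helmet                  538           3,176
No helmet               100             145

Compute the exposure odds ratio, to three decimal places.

0.246

Cells: a = 538, b = 3176, c = 100, d = 145.
OR = (a·d)/(b·c) = (538 × 145) / (3176 × 100) = 78010 / 317600 = 0.24562
Exposure is associated with lower odds of head injury (OR = 0.25 < 1).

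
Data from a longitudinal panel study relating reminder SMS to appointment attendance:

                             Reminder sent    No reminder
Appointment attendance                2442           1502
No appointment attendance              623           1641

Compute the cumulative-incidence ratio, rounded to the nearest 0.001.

Reading the table with exposure as columns: a = 2442 (Reminder sent, case), b = 623 (Reminder sent, non-case), c = 1502 (No reminder, case), d = 1641.
Risk in exposed = 2442/3065 = 0.79674; risk in unexposed = 1502/3143 = 0.47789.
RR = 0.79674 / 0.47789 = 1.66721
The risk among the exposed is 1.67 times that among the unexposed.

1.667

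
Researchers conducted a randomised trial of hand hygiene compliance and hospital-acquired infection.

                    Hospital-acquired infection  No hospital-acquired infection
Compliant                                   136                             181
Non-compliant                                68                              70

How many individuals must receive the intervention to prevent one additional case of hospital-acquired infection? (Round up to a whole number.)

16

Risk in treated group = 136/317 = 0.42902; risk in control = 68/138 = 0.49275.
Absolute risk reduction = 0.49275 − 0.42902 = 0.06373
NNT = 1 / ARR = 1 / 0.06373 = 15.691 → round up → 16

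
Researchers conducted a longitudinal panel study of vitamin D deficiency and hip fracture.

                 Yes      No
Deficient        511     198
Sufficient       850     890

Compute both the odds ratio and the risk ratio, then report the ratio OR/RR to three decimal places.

1.832

Cells: a = 511, b = 198, c = 850, d = 890.
OR = (511·890)/(198·850) = 454790/168300 = 2.70226
Risk in exposed = 511/709 = 0.72073; risk in unexposed = 850/1740 = 0.48851; RR = 1.47538
OR/RR = 2.70226 / 1.47538 = 1.83156
The outcome is not rare, so the OR lies further from 1 than the RR.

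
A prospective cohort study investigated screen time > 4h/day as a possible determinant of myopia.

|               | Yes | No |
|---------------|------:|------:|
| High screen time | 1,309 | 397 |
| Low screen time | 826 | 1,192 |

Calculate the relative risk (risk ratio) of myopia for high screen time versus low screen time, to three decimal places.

1.875

Cells: a = 1309, b = 397, c = 826, d = 1192.
Risk in exposed = 1309/1706 = 0.76729; risk in unexposed = 826/2018 = 0.40932.
RR = 0.76729 / 0.40932 = 1.87457
The risk among the exposed is 1.87 times that among the unexposed.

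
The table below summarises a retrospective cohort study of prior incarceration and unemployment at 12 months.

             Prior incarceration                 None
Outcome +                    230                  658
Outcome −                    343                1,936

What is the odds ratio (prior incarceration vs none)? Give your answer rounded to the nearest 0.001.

Reading the table with exposure as columns: a = 230 (Prior incarceration, case), b = 343 (Prior incarceration, non-case), c = 658 (None, case), d = 1936.
OR = (a·d)/(b·c) = (230 × 1936) / (343 × 658) = 445280 / 225694 = 1.97294
The odds of unemployment at 12 months are about 1.97 times as high in the prior incarceration group.

1.973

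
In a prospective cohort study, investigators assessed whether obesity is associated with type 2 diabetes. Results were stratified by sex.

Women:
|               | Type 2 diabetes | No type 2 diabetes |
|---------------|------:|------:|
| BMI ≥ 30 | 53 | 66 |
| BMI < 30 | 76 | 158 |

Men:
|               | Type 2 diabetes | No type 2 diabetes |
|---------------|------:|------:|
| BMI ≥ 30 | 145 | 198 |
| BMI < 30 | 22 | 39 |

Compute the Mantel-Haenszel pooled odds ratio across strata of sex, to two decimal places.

OR_MH = Σ(aᵢdᵢ/nᵢ) / Σ(bᵢcᵢ/nᵢ), where nᵢ is the stratum total.
Stratum 1 (Women): n = 353; a·d/n = 53·158/353 = 23.7224; b·c/n = 66·76/353 = 14.2096
Stratum 2 (Men): n = 404; a·d/n = 145·39/404 = 13.9975; b·c/n = 198·22/404 = 10.7822
OR_MH = (23.7224 + 13.9975) / (14.2096 + 10.7822) = 37.7199 / 24.9918 = 1.50929

1.51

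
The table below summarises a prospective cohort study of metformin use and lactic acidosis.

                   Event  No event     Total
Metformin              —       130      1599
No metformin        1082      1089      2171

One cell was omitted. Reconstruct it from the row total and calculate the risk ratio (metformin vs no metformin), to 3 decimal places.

The missing cell is in the exposed row: 1599 − 130 = 1469.
So a = 1469, b = 130, c = 1082, d = 1089.
RR = [a/(a+b)] / [c/(c+d)] = (1469/1599) / (1082/2171) = 0.91870/0.49839 = 1.84334

1.843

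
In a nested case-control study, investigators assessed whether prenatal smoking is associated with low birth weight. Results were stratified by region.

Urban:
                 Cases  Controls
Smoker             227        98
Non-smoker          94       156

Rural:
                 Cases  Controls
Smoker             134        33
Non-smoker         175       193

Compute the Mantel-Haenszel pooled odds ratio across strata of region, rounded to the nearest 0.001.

OR_MH = Σ(aᵢdᵢ/nᵢ) / Σ(bᵢcᵢ/nᵢ), where nᵢ is the stratum total.
Stratum 1 (Urban): n = 575; a·d/n = 227·156/575 = 61.5861; b·c/n = 98·94/575 = 16.0209
Stratum 2 (Rural): n = 535; a·d/n = 134·193/535 = 48.3402; b·c/n = 33·175/535 = 10.7944
OR_MH = (61.5861 + 48.3402) / (16.0209 + 10.7944) = 109.9263 / 26.8153 = 4.09939

4.099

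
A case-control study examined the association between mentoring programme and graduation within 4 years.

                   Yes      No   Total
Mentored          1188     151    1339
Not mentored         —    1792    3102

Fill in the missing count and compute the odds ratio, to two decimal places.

10.76

The missing cell is in the unexposed row: 3102 − 1792 = 1310.
So a = 1188, b = 151, c = 1310, d = 1792.
OR = (a·d)/(b·c) = (1188 × 1792) / (151 × 1310) = 2128896 / 197810 = 10.76233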